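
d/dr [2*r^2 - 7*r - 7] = 4*r - 7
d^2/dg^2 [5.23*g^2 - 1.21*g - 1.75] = 10.4600000000000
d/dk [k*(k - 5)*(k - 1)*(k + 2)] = 4*k^3 - 12*k^2 - 14*k + 10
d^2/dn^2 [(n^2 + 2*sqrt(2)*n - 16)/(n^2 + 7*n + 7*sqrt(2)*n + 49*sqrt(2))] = 2*(-5*sqrt(2)*n^3 - 7*n^3 - 147*sqrt(2)*n^2 - 48*n^2 - 924*n - 336*sqrt(2)*n - 2156*sqrt(2) + 1078)/(n^6 + 21*n^5 + 21*sqrt(2)*n^5 + 441*n^4 + 441*sqrt(2)*n^4 + 3773*sqrt(2)*n^3 + 6517*n^3 + 21609*sqrt(2)*n^2 + 43218*n^2 + 100842*n + 100842*sqrt(2)*n + 235298*sqrt(2))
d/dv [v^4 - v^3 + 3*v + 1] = 4*v^3 - 3*v^2 + 3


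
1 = 1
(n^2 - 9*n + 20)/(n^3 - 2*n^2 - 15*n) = (n - 4)/(n*(n + 3))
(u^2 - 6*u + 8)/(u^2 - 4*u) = (u - 2)/u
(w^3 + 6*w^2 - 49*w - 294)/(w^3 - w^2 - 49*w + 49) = (w + 6)/(w - 1)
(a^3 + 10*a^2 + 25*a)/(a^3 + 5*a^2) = (a + 5)/a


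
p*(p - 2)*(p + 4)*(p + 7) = p^4 + 9*p^3 + 6*p^2 - 56*p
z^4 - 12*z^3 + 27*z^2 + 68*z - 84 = (z - 7)*(z - 6)*(z - 1)*(z + 2)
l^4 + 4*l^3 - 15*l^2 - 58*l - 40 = (l - 4)*(l + 1)*(l + 2)*(l + 5)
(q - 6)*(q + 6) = q^2 - 36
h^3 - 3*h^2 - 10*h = h*(h - 5)*(h + 2)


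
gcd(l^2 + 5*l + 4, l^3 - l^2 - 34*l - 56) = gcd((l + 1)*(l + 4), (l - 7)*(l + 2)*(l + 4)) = l + 4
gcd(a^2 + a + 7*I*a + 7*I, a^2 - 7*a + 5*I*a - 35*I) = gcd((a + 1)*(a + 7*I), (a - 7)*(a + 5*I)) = 1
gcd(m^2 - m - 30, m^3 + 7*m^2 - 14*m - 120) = m + 5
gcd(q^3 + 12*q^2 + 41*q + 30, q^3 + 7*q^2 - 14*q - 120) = q^2 + 11*q + 30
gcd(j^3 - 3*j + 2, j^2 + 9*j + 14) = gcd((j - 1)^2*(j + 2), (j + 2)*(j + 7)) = j + 2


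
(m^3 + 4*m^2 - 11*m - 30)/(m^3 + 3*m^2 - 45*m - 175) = (m^2 - m - 6)/(m^2 - 2*m - 35)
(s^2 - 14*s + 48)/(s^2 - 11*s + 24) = (s - 6)/(s - 3)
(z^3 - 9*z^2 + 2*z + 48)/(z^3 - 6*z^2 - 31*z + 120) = (z + 2)/(z + 5)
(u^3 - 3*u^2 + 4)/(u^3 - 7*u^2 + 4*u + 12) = (u - 2)/(u - 6)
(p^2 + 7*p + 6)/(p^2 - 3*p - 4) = (p + 6)/(p - 4)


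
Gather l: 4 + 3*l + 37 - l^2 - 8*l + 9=-l^2 - 5*l + 50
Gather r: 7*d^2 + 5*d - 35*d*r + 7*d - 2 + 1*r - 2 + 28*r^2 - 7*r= 7*d^2 + 12*d + 28*r^2 + r*(-35*d - 6) - 4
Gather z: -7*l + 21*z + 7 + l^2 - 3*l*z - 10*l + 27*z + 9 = l^2 - 17*l + z*(48 - 3*l) + 16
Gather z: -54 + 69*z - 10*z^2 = -10*z^2 + 69*z - 54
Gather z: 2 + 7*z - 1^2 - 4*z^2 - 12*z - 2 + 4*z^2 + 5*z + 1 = 0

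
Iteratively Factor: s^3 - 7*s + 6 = (s + 3)*(s^2 - 3*s + 2) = (s - 1)*(s + 3)*(s - 2)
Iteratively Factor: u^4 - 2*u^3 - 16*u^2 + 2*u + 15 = (u - 1)*(u^3 - u^2 - 17*u - 15) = (u - 1)*(u + 3)*(u^2 - 4*u - 5) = (u - 5)*(u - 1)*(u + 3)*(u + 1)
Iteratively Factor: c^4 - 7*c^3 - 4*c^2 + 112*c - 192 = (c + 4)*(c^3 - 11*c^2 + 40*c - 48) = (c - 4)*(c + 4)*(c^2 - 7*c + 12) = (c - 4)^2*(c + 4)*(c - 3)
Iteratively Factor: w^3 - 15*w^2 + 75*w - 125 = (w - 5)*(w^2 - 10*w + 25) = (w - 5)^2*(w - 5)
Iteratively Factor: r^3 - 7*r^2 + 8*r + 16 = (r + 1)*(r^2 - 8*r + 16) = (r - 4)*(r + 1)*(r - 4)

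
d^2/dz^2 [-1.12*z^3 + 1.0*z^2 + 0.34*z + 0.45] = 2.0 - 6.72*z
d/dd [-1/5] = 0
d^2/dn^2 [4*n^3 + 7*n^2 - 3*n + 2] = 24*n + 14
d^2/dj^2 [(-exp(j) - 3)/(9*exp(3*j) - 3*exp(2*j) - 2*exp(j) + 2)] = (-324*exp(6*j) - 2106*exp(5*j) + 810*exp(4*j) + 240*exp(3*j) + 396*exp(2*j) - 88*exp(j) - 16)*exp(j)/(729*exp(9*j) - 729*exp(8*j) - 243*exp(7*j) + 783*exp(6*j) - 270*exp(5*j) - 198*exp(4*j) + 172*exp(3*j) - 12*exp(2*j) - 24*exp(j) + 8)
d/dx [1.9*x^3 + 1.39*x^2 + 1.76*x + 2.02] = 5.7*x^2 + 2.78*x + 1.76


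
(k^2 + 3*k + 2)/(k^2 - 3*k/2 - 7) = 2*(k + 1)/(2*k - 7)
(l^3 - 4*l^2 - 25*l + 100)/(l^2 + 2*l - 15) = (l^2 - 9*l + 20)/(l - 3)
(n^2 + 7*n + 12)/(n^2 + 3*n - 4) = (n + 3)/(n - 1)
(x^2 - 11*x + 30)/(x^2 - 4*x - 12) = (x - 5)/(x + 2)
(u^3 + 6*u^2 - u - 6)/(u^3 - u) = (u + 6)/u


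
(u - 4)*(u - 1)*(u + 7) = u^3 + 2*u^2 - 31*u + 28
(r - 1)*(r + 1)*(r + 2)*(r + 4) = r^4 + 6*r^3 + 7*r^2 - 6*r - 8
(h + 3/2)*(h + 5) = h^2 + 13*h/2 + 15/2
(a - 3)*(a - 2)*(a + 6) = a^3 + a^2 - 24*a + 36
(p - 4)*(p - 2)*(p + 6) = p^3 - 28*p + 48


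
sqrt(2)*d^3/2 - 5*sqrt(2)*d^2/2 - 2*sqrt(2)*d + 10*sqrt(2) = (d - 5)*(d - 2)*(sqrt(2)*d/2 + sqrt(2))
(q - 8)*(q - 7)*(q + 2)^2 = q^4 - 11*q^3 + 164*q + 224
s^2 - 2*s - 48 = (s - 8)*(s + 6)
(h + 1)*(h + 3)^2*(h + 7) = h^4 + 14*h^3 + 64*h^2 + 114*h + 63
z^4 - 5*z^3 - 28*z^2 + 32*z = z*(z - 8)*(z - 1)*(z + 4)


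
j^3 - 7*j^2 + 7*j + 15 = (j - 5)*(j - 3)*(j + 1)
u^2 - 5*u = u*(u - 5)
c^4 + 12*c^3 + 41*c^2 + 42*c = c*(c + 2)*(c + 3)*(c + 7)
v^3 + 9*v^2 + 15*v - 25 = (v - 1)*(v + 5)^2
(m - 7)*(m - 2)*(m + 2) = m^3 - 7*m^2 - 4*m + 28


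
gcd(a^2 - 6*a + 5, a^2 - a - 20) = a - 5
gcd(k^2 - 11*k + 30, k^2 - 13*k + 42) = k - 6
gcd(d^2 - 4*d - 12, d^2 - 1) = 1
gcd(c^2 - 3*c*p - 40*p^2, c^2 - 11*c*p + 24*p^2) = -c + 8*p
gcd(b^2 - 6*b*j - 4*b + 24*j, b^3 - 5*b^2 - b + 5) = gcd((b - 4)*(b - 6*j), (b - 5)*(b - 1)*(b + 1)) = 1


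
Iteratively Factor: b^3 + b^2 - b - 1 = (b + 1)*(b^2 - 1) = (b - 1)*(b + 1)*(b + 1)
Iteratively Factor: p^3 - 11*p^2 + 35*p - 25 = (p - 1)*(p^2 - 10*p + 25) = (p - 5)*(p - 1)*(p - 5)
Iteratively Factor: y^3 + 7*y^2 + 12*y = (y + 4)*(y^2 + 3*y) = (y + 3)*(y + 4)*(y)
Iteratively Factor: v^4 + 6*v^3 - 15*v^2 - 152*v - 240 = (v + 4)*(v^3 + 2*v^2 - 23*v - 60) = (v - 5)*(v + 4)*(v^2 + 7*v + 12) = (v - 5)*(v + 3)*(v + 4)*(v + 4)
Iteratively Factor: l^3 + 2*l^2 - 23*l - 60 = (l - 5)*(l^2 + 7*l + 12) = (l - 5)*(l + 4)*(l + 3)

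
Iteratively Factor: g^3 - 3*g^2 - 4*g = (g - 4)*(g^2 + g) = g*(g - 4)*(g + 1)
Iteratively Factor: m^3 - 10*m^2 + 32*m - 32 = (m - 2)*(m^2 - 8*m + 16) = (m - 4)*(m - 2)*(m - 4)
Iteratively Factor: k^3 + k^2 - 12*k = (k - 3)*(k^2 + 4*k) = (k - 3)*(k + 4)*(k)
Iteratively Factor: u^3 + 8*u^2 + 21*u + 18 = (u + 3)*(u^2 + 5*u + 6) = (u + 3)^2*(u + 2)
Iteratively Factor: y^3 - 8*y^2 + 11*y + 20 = (y - 5)*(y^2 - 3*y - 4) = (y - 5)*(y + 1)*(y - 4)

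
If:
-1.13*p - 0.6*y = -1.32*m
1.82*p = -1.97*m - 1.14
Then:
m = 0.235929566814303*y - 0.278319109862807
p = -0.255374311331965*y - 0.325116128335314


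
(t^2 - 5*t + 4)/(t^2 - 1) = (t - 4)/(t + 1)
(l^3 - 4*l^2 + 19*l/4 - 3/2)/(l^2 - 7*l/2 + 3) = l - 1/2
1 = 1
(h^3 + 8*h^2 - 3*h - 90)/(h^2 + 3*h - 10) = (h^2 + 3*h - 18)/(h - 2)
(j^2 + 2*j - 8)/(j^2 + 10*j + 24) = (j - 2)/(j + 6)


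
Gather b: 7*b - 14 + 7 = 7*b - 7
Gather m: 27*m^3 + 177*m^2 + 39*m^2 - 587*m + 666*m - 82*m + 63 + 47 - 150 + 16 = 27*m^3 + 216*m^2 - 3*m - 24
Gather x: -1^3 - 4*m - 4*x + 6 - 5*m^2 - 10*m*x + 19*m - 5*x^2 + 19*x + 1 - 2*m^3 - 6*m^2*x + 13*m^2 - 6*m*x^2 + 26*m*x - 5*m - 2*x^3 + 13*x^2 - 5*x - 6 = -2*m^3 + 8*m^2 + 10*m - 2*x^3 + x^2*(8 - 6*m) + x*(-6*m^2 + 16*m + 10)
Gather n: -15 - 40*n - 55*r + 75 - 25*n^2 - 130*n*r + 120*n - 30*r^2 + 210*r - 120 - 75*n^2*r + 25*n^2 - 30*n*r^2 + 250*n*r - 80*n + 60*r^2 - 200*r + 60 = -75*n^2*r + n*(-30*r^2 + 120*r) + 30*r^2 - 45*r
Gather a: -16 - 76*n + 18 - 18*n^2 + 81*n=-18*n^2 + 5*n + 2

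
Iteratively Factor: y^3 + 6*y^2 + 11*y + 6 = (y + 3)*(y^2 + 3*y + 2) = (y + 2)*(y + 3)*(y + 1)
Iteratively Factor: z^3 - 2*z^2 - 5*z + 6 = (z + 2)*(z^2 - 4*z + 3) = (z - 3)*(z + 2)*(z - 1)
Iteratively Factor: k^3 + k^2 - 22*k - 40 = (k + 4)*(k^2 - 3*k - 10) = (k - 5)*(k + 4)*(k + 2)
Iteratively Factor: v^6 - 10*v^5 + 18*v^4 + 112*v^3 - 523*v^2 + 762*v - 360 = (v - 5)*(v^5 - 5*v^4 - 7*v^3 + 77*v^2 - 138*v + 72) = (v - 5)*(v - 3)*(v^4 - 2*v^3 - 13*v^2 + 38*v - 24) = (v - 5)*(v - 3)*(v + 4)*(v^3 - 6*v^2 + 11*v - 6) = (v - 5)*(v - 3)*(v - 1)*(v + 4)*(v^2 - 5*v + 6) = (v - 5)*(v - 3)^2*(v - 1)*(v + 4)*(v - 2)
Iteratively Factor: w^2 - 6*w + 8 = (w - 4)*(w - 2)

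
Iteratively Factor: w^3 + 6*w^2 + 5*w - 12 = (w + 3)*(w^2 + 3*w - 4) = (w - 1)*(w + 3)*(w + 4)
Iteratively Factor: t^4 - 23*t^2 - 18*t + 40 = (t - 1)*(t^3 + t^2 - 22*t - 40) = (t - 1)*(t + 4)*(t^2 - 3*t - 10) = (t - 1)*(t + 2)*(t + 4)*(t - 5)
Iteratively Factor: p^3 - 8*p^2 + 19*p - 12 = (p - 1)*(p^2 - 7*p + 12) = (p - 3)*(p - 1)*(p - 4)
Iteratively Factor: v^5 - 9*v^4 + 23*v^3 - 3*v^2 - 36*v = (v + 1)*(v^4 - 10*v^3 + 33*v^2 - 36*v) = (v - 3)*(v + 1)*(v^3 - 7*v^2 + 12*v) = (v - 4)*(v - 3)*(v + 1)*(v^2 - 3*v) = v*(v - 4)*(v - 3)*(v + 1)*(v - 3)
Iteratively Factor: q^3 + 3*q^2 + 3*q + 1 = (q + 1)*(q^2 + 2*q + 1) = (q + 1)^2*(q + 1)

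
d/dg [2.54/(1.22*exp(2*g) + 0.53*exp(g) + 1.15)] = (-6.1976*exp(g) - 1.3462)*exp(g)/(1.22*exp(2*g) + 0.53*exp(g) + 1.15)^2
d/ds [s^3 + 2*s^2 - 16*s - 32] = 3*s^2 + 4*s - 16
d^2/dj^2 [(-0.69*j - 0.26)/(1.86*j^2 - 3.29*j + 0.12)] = (-(0.69*j + 0.26)*(3.72*j - 3.29)*(7.44*j - 6.58) + (7.7004*j - 3.573)*(1.86*j^2 - 3.29*j + 0.12))/(1.86*j^2 - 3.29*j + 0.12)^3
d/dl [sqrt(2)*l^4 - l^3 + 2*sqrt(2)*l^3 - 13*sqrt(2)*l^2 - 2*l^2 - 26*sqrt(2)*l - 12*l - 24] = 4*sqrt(2)*l^3 - 3*l^2 + 6*sqrt(2)*l^2 - 26*sqrt(2)*l - 4*l - 26*sqrt(2) - 12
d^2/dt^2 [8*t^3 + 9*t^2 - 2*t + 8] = 48*t + 18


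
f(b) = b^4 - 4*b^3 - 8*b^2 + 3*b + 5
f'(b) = 4*b^3 - 12*b^2 - 16*b + 3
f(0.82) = 0.33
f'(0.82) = -15.98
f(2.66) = -68.85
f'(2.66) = -49.18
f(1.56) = -19.05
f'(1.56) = -35.98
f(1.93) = -33.89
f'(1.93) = -43.82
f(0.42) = 4.58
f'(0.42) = -5.54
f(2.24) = -48.20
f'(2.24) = -48.09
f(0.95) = -1.98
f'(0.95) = -19.60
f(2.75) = -73.25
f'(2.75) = -48.56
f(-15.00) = 62285.00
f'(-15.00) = -15957.00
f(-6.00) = 1859.00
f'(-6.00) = -1197.00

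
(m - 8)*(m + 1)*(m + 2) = m^3 - 5*m^2 - 22*m - 16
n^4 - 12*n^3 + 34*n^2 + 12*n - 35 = (n - 7)*(n - 5)*(n - 1)*(n + 1)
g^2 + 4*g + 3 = (g + 1)*(g + 3)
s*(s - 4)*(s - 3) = s^3 - 7*s^2 + 12*s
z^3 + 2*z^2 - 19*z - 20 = (z - 4)*(z + 1)*(z + 5)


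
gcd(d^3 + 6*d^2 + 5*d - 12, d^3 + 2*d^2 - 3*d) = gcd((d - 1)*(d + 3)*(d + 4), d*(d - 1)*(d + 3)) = d^2 + 2*d - 3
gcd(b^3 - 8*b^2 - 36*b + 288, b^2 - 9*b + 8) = b - 8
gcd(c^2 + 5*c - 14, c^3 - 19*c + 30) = c - 2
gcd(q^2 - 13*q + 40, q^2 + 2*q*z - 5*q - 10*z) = q - 5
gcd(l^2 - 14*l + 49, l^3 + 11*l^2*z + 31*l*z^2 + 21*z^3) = 1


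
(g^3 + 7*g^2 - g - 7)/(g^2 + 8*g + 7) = g - 1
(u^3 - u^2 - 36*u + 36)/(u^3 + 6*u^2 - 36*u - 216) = (u - 1)/(u + 6)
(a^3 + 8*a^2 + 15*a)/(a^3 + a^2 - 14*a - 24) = a*(a + 5)/(a^2 - 2*a - 8)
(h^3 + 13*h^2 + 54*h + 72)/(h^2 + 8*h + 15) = (h^2 + 10*h + 24)/(h + 5)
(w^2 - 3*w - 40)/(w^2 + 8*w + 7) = (w^2 - 3*w - 40)/(w^2 + 8*w + 7)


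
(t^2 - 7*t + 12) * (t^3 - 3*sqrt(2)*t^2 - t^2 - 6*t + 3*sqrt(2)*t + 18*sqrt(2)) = t^5 - 8*t^4 - 3*sqrt(2)*t^4 + 13*t^3 + 24*sqrt(2)*t^3 - 39*sqrt(2)*t^2 + 30*t^2 - 90*sqrt(2)*t - 72*t + 216*sqrt(2)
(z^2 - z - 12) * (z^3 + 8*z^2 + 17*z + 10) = z^5 + 7*z^4 - 3*z^3 - 103*z^2 - 214*z - 120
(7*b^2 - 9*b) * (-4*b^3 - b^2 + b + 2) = -28*b^5 + 29*b^4 + 16*b^3 + 5*b^2 - 18*b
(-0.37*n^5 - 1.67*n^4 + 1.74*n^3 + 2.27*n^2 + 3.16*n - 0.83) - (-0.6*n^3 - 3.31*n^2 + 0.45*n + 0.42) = -0.37*n^5 - 1.67*n^4 + 2.34*n^3 + 5.58*n^2 + 2.71*n - 1.25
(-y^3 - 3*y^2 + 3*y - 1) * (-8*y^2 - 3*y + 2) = 8*y^5 + 27*y^4 - 17*y^3 - 7*y^2 + 9*y - 2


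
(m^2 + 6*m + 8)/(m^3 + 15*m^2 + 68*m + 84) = (m + 4)/(m^2 + 13*m + 42)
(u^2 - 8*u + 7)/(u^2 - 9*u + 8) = (u - 7)/(u - 8)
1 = 1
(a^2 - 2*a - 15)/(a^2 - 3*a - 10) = (a + 3)/(a + 2)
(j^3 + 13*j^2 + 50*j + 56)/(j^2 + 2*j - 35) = (j^2 + 6*j + 8)/(j - 5)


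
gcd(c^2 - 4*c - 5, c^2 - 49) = 1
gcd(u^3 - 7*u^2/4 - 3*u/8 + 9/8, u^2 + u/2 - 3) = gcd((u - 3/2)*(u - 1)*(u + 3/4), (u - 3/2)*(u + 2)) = u - 3/2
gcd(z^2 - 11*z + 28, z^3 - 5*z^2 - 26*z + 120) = z - 4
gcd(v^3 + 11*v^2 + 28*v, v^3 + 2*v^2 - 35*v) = v^2 + 7*v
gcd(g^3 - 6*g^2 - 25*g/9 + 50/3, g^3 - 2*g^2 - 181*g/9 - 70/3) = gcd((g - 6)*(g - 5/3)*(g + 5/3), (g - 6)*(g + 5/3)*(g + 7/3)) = g^2 - 13*g/3 - 10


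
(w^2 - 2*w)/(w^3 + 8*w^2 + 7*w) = (w - 2)/(w^2 + 8*w + 7)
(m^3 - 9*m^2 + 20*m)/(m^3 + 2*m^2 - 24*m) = (m - 5)/(m + 6)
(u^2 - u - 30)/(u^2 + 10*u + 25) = (u - 6)/(u + 5)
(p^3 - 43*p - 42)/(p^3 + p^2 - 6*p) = (p^3 - 43*p - 42)/(p*(p^2 + p - 6))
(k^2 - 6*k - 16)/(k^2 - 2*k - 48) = (k + 2)/(k + 6)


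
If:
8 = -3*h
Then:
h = -8/3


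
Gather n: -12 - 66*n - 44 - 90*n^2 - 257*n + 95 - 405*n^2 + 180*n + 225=-495*n^2 - 143*n + 264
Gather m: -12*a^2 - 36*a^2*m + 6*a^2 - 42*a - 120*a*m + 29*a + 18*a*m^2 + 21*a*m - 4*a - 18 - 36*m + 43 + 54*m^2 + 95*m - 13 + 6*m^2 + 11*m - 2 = -6*a^2 - 17*a + m^2*(18*a + 60) + m*(-36*a^2 - 99*a + 70) + 10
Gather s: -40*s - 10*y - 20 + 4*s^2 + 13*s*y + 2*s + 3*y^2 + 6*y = 4*s^2 + s*(13*y - 38) + 3*y^2 - 4*y - 20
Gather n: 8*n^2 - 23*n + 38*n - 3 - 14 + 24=8*n^2 + 15*n + 7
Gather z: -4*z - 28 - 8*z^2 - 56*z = -8*z^2 - 60*z - 28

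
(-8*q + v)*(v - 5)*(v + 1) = -8*q*v^2 + 32*q*v + 40*q + v^3 - 4*v^2 - 5*v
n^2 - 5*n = n*(n - 5)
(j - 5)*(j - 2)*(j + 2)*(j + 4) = j^4 - j^3 - 24*j^2 + 4*j + 80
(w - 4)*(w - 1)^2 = w^3 - 6*w^2 + 9*w - 4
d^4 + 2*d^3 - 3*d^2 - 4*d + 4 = (d - 1)^2*(d + 2)^2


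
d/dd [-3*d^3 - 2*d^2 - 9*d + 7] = -9*d^2 - 4*d - 9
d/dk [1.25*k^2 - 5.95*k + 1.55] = 2.5*k - 5.95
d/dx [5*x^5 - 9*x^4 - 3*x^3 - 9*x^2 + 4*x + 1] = 25*x^4 - 36*x^3 - 9*x^2 - 18*x + 4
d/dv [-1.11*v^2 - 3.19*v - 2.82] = -2.22*v - 3.19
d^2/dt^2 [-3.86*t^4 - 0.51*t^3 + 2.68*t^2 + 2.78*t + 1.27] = -46.32*t^2 - 3.06*t + 5.36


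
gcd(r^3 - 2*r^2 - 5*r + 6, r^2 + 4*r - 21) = r - 3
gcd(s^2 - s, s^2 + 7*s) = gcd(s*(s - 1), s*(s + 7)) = s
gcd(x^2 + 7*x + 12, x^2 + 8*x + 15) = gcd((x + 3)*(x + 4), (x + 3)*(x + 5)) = x + 3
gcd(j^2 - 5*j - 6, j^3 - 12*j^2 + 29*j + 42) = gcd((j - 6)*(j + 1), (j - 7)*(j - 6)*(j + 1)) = j^2 - 5*j - 6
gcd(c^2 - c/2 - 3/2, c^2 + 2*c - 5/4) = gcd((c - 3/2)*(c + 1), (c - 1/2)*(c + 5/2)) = 1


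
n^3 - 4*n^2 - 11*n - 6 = (n - 6)*(n + 1)^2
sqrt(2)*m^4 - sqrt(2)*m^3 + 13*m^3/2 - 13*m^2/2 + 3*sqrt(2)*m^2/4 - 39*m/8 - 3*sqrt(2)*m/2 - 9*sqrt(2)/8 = (m - 3/2)*(m + 1/2)*(m + 3*sqrt(2))*(sqrt(2)*m + 1/2)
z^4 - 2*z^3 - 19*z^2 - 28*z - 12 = (z - 6)*(z + 1)^2*(z + 2)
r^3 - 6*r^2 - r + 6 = (r - 6)*(r - 1)*(r + 1)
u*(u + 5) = u^2 + 5*u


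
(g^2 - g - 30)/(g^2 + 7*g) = (g^2 - g - 30)/(g*(g + 7))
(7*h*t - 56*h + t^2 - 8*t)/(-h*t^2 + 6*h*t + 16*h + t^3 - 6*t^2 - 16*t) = (7*h + t)/(-h*t - 2*h + t^2 + 2*t)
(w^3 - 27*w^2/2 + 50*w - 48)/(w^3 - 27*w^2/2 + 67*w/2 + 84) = (2*w^2 - 11*w + 12)/(2*w^2 - 11*w - 21)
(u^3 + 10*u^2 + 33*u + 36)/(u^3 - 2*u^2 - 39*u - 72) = (u + 4)/(u - 8)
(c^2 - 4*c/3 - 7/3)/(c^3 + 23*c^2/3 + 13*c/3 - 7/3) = (3*c - 7)/(3*c^2 + 20*c - 7)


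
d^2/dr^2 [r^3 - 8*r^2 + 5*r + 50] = 6*r - 16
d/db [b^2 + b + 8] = 2*b + 1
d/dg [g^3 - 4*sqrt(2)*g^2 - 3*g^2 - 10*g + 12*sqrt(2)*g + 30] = 3*g^2 - 8*sqrt(2)*g - 6*g - 10 + 12*sqrt(2)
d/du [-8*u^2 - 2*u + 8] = -16*u - 2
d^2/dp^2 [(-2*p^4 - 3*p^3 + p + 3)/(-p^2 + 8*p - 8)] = 2*(2*p^6 - 48*p^5 + 432*p^4 - 857*p^3 + 183*p^2 + 672*p - 232)/(p^6 - 24*p^5 + 216*p^4 - 896*p^3 + 1728*p^2 - 1536*p + 512)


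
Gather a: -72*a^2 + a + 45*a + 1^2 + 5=-72*a^2 + 46*a + 6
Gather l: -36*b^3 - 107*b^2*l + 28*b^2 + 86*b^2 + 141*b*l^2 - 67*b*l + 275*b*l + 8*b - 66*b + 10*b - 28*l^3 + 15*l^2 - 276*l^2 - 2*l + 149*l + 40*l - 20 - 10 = -36*b^3 + 114*b^2 - 48*b - 28*l^3 + l^2*(141*b - 261) + l*(-107*b^2 + 208*b + 187) - 30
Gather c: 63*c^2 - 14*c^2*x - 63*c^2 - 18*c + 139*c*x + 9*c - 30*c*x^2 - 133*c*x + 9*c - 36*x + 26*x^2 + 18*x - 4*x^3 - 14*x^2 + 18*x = -14*c^2*x + c*(-30*x^2 + 6*x) - 4*x^3 + 12*x^2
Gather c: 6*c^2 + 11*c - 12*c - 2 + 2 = 6*c^2 - c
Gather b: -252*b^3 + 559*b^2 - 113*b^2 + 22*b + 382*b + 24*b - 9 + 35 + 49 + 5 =-252*b^3 + 446*b^2 + 428*b + 80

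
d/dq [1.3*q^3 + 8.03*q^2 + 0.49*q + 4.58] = 3.9*q^2 + 16.06*q + 0.49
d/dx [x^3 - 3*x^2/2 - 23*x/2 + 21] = 3*x^2 - 3*x - 23/2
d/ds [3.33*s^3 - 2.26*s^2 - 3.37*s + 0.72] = 9.99*s^2 - 4.52*s - 3.37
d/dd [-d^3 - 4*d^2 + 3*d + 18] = -3*d^2 - 8*d + 3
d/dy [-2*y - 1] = -2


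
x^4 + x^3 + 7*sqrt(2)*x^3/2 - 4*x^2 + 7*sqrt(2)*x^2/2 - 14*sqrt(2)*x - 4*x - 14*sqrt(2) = (x - 2)*(x + 1)*(x + 2)*(x + 7*sqrt(2)/2)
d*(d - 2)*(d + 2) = d^3 - 4*d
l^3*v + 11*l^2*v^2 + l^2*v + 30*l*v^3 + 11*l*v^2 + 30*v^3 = (l + 5*v)*(l + 6*v)*(l*v + v)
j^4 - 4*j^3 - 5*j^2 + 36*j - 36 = (j - 3)*(j - 2)^2*(j + 3)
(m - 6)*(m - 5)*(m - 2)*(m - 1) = m^4 - 14*m^3 + 65*m^2 - 112*m + 60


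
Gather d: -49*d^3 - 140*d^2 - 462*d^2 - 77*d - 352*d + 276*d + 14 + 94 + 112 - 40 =-49*d^3 - 602*d^2 - 153*d + 180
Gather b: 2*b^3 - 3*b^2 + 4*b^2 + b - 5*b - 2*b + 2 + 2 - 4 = 2*b^3 + b^2 - 6*b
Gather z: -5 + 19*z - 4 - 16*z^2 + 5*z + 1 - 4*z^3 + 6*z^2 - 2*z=-4*z^3 - 10*z^2 + 22*z - 8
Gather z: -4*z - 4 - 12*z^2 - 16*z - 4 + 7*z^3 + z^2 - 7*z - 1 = 7*z^3 - 11*z^2 - 27*z - 9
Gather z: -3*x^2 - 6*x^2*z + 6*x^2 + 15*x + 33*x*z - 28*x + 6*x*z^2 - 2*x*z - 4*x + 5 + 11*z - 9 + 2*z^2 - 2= 3*x^2 - 17*x + z^2*(6*x + 2) + z*(-6*x^2 + 31*x + 11) - 6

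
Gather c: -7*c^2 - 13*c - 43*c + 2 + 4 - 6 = -7*c^2 - 56*c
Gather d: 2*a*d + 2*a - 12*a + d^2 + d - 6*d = -10*a + d^2 + d*(2*a - 5)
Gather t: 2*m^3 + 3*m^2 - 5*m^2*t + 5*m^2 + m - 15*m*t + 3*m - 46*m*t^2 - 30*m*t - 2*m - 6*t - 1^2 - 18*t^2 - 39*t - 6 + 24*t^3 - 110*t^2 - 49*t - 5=2*m^3 + 8*m^2 + 2*m + 24*t^3 + t^2*(-46*m - 128) + t*(-5*m^2 - 45*m - 94) - 12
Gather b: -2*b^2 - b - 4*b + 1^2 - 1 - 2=-2*b^2 - 5*b - 2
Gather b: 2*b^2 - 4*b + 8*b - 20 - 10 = 2*b^2 + 4*b - 30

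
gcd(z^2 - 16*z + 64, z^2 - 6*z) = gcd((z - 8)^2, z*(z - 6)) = 1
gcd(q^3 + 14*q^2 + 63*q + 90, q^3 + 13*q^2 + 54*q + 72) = q^2 + 9*q + 18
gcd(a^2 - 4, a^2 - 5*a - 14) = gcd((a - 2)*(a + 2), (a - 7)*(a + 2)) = a + 2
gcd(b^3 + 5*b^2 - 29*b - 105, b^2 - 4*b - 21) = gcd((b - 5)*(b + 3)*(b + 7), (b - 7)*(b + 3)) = b + 3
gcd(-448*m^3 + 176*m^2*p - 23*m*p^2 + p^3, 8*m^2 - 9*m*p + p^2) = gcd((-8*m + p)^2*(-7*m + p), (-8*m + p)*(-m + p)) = -8*m + p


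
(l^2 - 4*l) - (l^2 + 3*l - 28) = 28 - 7*l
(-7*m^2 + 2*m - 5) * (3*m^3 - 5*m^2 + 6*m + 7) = -21*m^5 + 41*m^4 - 67*m^3 - 12*m^2 - 16*m - 35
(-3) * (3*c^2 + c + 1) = -9*c^2 - 3*c - 3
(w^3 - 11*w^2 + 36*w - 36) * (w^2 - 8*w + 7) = w^5 - 19*w^4 + 131*w^3 - 401*w^2 + 540*w - 252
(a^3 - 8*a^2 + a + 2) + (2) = a^3 - 8*a^2 + a + 4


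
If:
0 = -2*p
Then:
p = 0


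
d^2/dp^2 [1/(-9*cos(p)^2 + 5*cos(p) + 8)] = (-324*sin(p)^4 + 475*sin(p)^2 - 515*cos(p)/4 + 135*cos(3*p)/4 + 43)/(9*sin(p)^2 + 5*cos(p) - 1)^3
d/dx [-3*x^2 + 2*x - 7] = 2 - 6*x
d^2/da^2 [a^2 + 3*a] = 2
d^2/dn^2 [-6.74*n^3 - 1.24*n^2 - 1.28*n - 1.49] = -40.44*n - 2.48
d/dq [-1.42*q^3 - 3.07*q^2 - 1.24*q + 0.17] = -4.26*q^2 - 6.14*q - 1.24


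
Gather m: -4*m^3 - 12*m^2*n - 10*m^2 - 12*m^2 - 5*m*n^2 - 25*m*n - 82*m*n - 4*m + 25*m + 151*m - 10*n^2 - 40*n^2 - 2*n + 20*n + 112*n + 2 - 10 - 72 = -4*m^3 + m^2*(-12*n - 22) + m*(-5*n^2 - 107*n + 172) - 50*n^2 + 130*n - 80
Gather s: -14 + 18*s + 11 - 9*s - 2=9*s - 5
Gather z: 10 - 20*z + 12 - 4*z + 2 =24 - 24*z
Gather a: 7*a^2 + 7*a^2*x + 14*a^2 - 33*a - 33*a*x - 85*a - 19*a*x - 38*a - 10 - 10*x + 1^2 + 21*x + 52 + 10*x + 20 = a^2*(7*x + 21) + a*(-52*x - 156) + 21*x + 63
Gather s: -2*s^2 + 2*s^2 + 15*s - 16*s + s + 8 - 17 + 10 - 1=0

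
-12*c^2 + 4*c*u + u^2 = (-2*c + u)*(6*c + u)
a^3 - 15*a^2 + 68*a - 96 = (a - 8)*(a - 4)*(a - 3)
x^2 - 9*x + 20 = (x - 5)*(x - 4)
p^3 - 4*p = p*(p - 2)*(p + 2)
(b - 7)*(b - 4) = b^2 - 11*b + 28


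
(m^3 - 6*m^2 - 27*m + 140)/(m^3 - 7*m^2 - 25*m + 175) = (m - 4)/(m - 5)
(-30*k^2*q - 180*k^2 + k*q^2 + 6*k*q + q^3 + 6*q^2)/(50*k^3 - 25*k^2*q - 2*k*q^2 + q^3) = (6*k*q + 36*k + q^2 + 6*q)/(-10*k^2 + 3*k*q + q^2)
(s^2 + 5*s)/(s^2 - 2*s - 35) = s/(s - 7)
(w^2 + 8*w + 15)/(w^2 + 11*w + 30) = (w + 3)/(w + 6)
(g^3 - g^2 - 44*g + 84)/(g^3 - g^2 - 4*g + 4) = (g^2 + g - 42)/(g^2 + g - 2)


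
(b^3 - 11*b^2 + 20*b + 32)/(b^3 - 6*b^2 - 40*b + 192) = (b + 1)/(b + 6)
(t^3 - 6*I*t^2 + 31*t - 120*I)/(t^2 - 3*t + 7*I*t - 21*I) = (t^3 - 6*I*t^2 + 31*t - 120*I)/(t^2 + t*(-3 + 7*I) - 21*I)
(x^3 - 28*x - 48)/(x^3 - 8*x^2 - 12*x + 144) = (x + 2)/(x - 6)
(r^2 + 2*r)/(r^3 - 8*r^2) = (r + 2)/(r*(r - 8))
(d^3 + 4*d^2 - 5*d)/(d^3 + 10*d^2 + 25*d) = (d - 1)/(d + 5)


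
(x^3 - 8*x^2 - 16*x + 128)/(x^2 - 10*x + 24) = (x^2 - 4*x - 32)/(x - 6)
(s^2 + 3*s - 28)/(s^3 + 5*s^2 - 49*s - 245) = (s - 4)/(s^2 - 2*s - 35)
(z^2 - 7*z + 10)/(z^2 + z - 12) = (z^2 - 7*z + 10)/(z^2 + z - 12)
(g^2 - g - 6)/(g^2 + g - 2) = (g - 3)/(g - 1)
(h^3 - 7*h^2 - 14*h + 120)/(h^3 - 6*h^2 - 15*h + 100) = (h - 6)/(h - 5)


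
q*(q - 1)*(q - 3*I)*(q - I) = q^4 - q^3 - 4*I*q^3 - 3*q^2 + 4*I*q^2 + 3*q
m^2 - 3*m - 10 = (m - 5)*(m + 2)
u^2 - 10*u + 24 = (u - 6)*(u - 4)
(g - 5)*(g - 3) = g^2 - 8*g + 15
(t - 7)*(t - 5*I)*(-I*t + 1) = -I*t^3 - 4*t^2 + 7*I*t^2 + 28*t - 5*I*t + 35*I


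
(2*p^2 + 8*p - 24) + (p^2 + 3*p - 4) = 3*p^2 + 11*p - 28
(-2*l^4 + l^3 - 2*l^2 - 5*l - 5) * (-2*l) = 4*l^5 - 2*l^4 + 4*l^3 + 10*l^2 + 10*l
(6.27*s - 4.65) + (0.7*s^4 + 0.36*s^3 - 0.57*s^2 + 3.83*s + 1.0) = 0.7*s^4 + 0.36*s^3 - 0.57*s^2 + 10.1*s - 3.65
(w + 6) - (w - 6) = 12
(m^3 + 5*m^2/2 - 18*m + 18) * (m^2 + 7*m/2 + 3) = m^5 + 6*m^4 - 25*m^3/4 - 75*m^2/2 + 9*m + 54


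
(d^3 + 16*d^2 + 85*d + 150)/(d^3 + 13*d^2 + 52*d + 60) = (d + 5)/(d + 2)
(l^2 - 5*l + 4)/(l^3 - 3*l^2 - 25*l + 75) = (l^2 - 5*l + 4)/(l^3 - 3*l^2 - 25*l + 75)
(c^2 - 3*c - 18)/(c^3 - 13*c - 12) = (c - 6)/(c^2 - 3*c - 4)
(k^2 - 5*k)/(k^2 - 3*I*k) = (k - 5)/(k - 3*I)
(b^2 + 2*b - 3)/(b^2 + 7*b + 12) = (b - 1)/(b + 4)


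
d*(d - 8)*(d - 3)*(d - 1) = d^4 - 12*d^3 + 35*d^2 - 24*d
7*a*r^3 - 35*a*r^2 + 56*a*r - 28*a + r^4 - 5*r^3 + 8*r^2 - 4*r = (7*a + r)*(r - 2)^2*(r - 1)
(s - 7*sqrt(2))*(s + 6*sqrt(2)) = s^2 - sqrt(2)*s - 84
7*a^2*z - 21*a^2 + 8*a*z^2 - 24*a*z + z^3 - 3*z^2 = (a + z)*(7*a + z)*(z - 3)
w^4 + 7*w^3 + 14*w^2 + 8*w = w*(w + 1)*(w + 2)*(w + 4)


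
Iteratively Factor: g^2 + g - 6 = (g + 3)*(g - 2)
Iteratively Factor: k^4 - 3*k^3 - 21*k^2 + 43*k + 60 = (k - 3)*(k^3 - 21*k - 20) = (k - 3)*(k + 4)*(k^2 - 4*k - 5) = (k - 3)*(k + 1)*(k + 4)*(k - 5)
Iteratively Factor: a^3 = (a)*(a^2) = a^2*(a)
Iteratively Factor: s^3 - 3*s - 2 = (s - 2)*(s^2 + 2*s + 1) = (s - 2)*(s + 1)*(s + 1)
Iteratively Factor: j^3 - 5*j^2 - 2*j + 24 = (j - 3)*(j^2 - 2*j - 8) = (j - 3)*(j + 2)*(j - 4)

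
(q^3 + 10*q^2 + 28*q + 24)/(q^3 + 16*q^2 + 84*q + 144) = (q^2 + 4*q + 4)/(q^2 + 10*q + 24)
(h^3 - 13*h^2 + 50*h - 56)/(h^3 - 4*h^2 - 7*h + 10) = (h^3 - 13*h^2 + 50*h - 56)/(h^3 - 4*h^2 - 7*h + 10)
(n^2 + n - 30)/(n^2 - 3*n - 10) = (n + 6)/(n + 2)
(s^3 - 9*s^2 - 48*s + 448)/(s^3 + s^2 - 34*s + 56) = (s^2 - 16*s + 64)/(s^2 - 6*s + 8)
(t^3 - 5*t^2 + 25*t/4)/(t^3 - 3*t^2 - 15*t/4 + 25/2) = t/(t + 2)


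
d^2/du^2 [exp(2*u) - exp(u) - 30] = (4*exp(u) - 1)*exp(u)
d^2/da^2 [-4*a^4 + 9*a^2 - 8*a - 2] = 18 - 48*a^2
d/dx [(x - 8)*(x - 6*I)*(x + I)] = 3*x^2 + x*(-16 - 10*I) + 6 + 40*I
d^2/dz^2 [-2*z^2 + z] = -4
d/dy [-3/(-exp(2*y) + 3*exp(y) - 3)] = (9 - 6*exp(y))*exp(y)/(exp(2*y) - 3*exp(y) + 3)^2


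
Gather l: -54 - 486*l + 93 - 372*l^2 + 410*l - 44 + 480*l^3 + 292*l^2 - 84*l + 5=480*l^3 - 80*l^2 - 160*l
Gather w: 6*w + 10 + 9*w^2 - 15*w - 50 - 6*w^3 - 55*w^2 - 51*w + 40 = -6*w^3 - 46*w^2 - 60*w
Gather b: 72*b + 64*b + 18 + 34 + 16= 136*b + 68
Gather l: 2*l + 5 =2*l + 5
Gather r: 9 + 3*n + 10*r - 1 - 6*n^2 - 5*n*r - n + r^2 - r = -6*n^2 + 2*n + r^2 + r*(9 - 5*n) + 8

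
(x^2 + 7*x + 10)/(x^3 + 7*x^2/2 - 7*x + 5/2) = 2*(x + 2)/(2*x^2 - 3*x + 1)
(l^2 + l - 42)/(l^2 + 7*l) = (l - 6)/l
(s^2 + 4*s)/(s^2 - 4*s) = (s + 4)/(s - 4)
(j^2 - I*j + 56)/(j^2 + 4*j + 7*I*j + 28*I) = (j - 8*I)/(j + 4)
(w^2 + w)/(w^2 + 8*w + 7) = w/(w + 7)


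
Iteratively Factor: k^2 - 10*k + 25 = (k - 5)*(k - 5)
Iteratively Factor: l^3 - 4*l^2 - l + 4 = (l - 1)*(l^2 - 3*l - 4) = (l - 4)*(l - 1)*(l + 1)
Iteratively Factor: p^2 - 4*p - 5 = (p + 1)*(p - 5)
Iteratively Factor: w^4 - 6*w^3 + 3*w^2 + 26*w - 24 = (w - 4)*(w^3 - 2*w^2 - 5*w + 6) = (w - 4)*(w - 3)*(w^2 + w - 2) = (w - 4)*(w - 3)*(w + 2)*(w - 1)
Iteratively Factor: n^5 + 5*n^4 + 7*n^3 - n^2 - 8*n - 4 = (n + 1)*(n^4 + 4*n^3 + 3*n^2 - 4*n - 4) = (n + 1)*(n + 2)*(n^3 + 2*n^2 - n - 2) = (n + 1)^2*(n + 2)*(n^2 + n - 2) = (n + 1)^2*(n + 2)^2*(n - 1)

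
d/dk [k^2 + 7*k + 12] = 2*k + 7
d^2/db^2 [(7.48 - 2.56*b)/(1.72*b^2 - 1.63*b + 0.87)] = (-(2.56*b - 7.48)*(3.44*b - 1.63)*(6.88*b - 3.26) + (26.4192*b - 34.0768)*(1.72*b^2 - 1.63*b + 0.87))/(1.72*b^2 - 1.63*b + 0.87)^3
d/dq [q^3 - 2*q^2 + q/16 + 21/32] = 3*q^2 - 4*q + 1/16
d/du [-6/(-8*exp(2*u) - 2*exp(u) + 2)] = (-24*exp(u) - 3)*exp(u)/(4*exp(2*u) + exp(u) - 1)^2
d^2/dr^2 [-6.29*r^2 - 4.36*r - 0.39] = -12.5800000000000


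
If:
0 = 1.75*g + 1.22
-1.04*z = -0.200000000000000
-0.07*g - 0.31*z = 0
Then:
No Solution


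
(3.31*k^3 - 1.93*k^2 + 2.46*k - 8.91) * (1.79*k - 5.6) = 5.9249*k^4 - 21.9907*k^3 + 15.2114*k^2 - 29.7249*k + 49.896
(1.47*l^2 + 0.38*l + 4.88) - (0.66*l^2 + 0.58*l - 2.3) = 0.81*l^2 - 0.2*l + 7.18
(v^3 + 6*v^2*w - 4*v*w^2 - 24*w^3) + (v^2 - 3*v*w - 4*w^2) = v^3 + 6*v^2*w + v^2 - 4*v*w^2 - 3*v*w - 24*w^3 - 4*w^2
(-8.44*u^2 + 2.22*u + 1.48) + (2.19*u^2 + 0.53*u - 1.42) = -6.25*u^2 + 2.75*u + 0.0600000000000001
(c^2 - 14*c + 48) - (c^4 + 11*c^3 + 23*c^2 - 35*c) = -c^4 - 11*c^3 - 22*c^2 + 21*c + 48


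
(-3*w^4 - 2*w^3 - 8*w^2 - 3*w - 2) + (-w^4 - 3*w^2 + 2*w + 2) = -4*w^4 - 2*w^3 - 11*w^2 - w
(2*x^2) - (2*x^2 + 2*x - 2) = 2 - 2*x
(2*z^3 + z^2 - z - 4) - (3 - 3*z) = 2*z^3 + z^2 + 2*z - 7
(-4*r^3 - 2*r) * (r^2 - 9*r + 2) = -4*r^5 + 36*r^4 - 10*r^3 + 18*r^2 - 4*r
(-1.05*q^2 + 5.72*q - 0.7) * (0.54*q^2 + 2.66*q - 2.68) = -0.567*q^4 + 0.2958*q^3 + 17.6512*q^2 - 17.1916*q + 1.876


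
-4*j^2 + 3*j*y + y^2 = (-j + y)*(4*j + y)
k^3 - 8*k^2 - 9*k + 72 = (k - 8)*(k - 3)*(k + 3)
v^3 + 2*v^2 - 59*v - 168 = (v - 8)*(v + 3)*(v + 7)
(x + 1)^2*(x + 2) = x^3 + 4*x^2 + 5*x + 2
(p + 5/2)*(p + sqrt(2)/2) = p^2 + sqrt(2)*p/2 + 5*p/2 + 5*sqrt(2)/4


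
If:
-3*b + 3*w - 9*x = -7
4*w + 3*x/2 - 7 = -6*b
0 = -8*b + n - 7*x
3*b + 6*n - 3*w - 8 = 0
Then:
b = -1051/636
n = 607/159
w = 703/212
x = 129/53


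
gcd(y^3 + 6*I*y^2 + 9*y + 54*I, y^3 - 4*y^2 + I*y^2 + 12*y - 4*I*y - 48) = y - 3*I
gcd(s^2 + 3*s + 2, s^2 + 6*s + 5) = s + 1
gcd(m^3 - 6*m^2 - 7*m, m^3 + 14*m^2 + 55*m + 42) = m + 1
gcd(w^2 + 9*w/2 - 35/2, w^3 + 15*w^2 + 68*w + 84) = w + 7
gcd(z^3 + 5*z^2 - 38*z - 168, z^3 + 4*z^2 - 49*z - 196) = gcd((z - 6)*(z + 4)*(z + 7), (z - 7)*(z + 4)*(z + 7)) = z^2 + 11*z + 28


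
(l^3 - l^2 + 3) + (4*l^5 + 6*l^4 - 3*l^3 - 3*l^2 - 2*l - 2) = 4*l^5 + 6*l^4 - 2*l^3 - 4*l^2 - 2*l + 1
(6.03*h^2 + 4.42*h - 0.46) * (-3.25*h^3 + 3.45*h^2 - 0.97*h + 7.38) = -19.5975*h^5 + 6.4385*h^4 + 10.8949*h^3 + 38.627*h^2 + 33.0658*h - 3.3948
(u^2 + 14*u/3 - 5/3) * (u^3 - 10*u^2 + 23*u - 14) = u^5 - 16*u^4/3 - 76*u^3/3 + 110*u^2 - 311*u/3 + 70/3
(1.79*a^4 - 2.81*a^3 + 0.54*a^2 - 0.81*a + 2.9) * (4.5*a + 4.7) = 8.055*a^5 - 4.232*a^4 - 10.777*a^3 - 1.107*a^2 + 9.243*a + 13.63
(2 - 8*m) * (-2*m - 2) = 16*m^2 + 12*m - 4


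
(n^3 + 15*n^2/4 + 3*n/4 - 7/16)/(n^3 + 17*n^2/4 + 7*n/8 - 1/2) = (n + 7/2)/(n + 4)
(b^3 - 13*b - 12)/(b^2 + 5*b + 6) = (b^2 - 3*b - 4)/(b + 2)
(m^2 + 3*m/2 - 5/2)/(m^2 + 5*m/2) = (m - 1)/m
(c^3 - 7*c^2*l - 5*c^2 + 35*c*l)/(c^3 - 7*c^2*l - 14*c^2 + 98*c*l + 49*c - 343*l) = c*(c - 5)/(c^2 - 14*c + 49)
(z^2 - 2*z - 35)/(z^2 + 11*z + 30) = (z - 7)/(z + 6)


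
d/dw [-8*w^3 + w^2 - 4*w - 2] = -24*w^2 + 2*w - 4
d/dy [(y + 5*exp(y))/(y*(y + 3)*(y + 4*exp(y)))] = (y*(y + 3)*(y + 4*exp(y))*(5*exp(y) + 1) - y*(y + 3)*(y + 5*exp(y))*(4*exp(y) + 1) - y*(y + 4*exp(y))*(y + 5*exp(y)) - (y + 3)*(y + 4*exp(y))*(y + 5*exp(y)))/(y^2*(y + 3)^2*(y + 4*exp(y))^2)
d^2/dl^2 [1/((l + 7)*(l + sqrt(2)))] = 2*((l + 7)^2 + (l + 7)*(l + sqrt(2)) + (l + sqrt(2))^2)/((l + 7)^3*(l + sqrt(2))^3)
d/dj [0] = 0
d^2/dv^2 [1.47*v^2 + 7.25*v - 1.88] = 2.94000000000000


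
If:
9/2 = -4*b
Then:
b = -9/8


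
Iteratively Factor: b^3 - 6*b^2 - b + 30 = (b - 5)*(b^2 - b - 6) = (b - 5)*(b - 3)*(b + 2)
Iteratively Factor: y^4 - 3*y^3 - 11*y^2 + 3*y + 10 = (y - 1)*(y^3 - 2*y^2 - 13*y - 10) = (y - 1)*(y + 2)*(y^2 - 4*y - 5) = (y - 1)*(y + 1)*(y + 2)*(y - 5)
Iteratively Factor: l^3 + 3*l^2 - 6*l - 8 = (l + 4)*(l^2 - l - 2) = (l - 2)*(l + 4)*(l + 1)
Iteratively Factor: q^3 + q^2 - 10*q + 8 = (q - 2)*(q^2 + 3*q - 4) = (q - 2)*(q + 4)*(q - 1)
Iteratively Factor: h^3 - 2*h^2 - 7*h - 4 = (h + 1)*(h^2 - 3*h - 4) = (h - 4)*(h + 1)*(h + 1)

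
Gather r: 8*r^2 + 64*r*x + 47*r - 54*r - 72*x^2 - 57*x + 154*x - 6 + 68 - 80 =8*r^2 + r*(64*x - 7) - 72*x^2 + 97*x - 18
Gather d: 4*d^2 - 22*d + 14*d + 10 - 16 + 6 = 4*d^2 - 8*d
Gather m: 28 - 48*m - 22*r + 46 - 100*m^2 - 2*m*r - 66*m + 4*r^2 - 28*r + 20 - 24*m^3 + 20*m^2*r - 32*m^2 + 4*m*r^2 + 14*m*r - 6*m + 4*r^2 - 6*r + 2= -24*m^3 + m^2*(20*r - 132) + m*(4*r^2 + 12*r - 120) + 8*r^2 - 56*r + 96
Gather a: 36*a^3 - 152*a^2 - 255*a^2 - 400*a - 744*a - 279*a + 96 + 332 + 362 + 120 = 36*a^3 - 407*a^2 - 1423*a + 910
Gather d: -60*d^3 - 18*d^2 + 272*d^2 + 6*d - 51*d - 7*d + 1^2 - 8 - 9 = -60*d^3 + 254*d^2 - 52*d - 16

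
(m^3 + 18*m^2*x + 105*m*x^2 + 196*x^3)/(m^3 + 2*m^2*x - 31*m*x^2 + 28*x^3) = (m^2 + 11*m*x + 28*x^2)/(m^2 - 5*m*x + 4*x^2)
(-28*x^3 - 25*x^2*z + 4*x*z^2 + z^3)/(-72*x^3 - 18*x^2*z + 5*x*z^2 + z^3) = (7*x^2 + 8*x*z + z^2)/(18*x^2 + 9*x*z + z^2)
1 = 1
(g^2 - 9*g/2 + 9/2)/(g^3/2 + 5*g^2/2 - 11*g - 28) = (2*g^2 - 9*g + 9)/(g^3 + 5*g^2 - 22*g - 56)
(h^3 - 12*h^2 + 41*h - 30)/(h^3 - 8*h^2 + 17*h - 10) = (h - 6)/(h - 2)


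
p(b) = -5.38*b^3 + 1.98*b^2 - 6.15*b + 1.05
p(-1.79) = 49.26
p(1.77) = -33.47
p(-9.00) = 4138.80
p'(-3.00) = -163.29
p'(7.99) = -1004.89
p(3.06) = -153.38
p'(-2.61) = -126.43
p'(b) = -16.14*b^2 + 3.96*b - 6.15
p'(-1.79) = -64.95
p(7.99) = -2665.93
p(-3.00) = 182.58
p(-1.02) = 15.09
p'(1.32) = -29.05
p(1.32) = -15.99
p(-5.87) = 1193.54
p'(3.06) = -145.16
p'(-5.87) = -585.53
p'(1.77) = -49.71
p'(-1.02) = -26.98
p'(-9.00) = -1349.13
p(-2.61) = 126.24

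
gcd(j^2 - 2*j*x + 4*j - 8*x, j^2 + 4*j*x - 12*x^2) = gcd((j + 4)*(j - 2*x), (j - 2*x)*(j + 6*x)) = -j + 2*x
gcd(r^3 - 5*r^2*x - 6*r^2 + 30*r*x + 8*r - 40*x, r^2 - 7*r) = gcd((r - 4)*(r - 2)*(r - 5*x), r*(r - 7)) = 1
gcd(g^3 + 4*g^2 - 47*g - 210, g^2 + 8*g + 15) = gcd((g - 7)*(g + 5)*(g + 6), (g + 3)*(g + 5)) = g + 5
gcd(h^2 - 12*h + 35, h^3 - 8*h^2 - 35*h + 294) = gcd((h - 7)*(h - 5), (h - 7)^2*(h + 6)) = h - 7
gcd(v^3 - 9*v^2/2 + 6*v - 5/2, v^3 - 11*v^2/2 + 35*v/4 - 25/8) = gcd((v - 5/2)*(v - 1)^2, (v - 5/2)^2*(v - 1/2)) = v - 5/2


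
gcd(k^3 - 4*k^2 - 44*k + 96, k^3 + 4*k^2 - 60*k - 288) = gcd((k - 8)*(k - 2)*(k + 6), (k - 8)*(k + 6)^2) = k^2 - 2*k - 48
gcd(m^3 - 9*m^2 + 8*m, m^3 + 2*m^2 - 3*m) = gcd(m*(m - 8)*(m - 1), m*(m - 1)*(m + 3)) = m^2 - m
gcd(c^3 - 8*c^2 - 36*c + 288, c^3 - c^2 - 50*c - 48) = c^2 - 2*c - 48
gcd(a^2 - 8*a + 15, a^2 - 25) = a - 5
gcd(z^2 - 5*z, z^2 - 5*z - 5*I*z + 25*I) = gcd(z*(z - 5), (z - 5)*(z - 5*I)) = z - 5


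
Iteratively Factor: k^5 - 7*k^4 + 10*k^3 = (k - 2)*(k^4 - 5*k^3) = (k - 5)*(k - 2)*(k^3) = k*(k - 5)*(k - 2)*(k^2) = k^2*(k - 5)*(k - 2)*(k)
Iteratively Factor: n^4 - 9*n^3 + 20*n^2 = (n - 5)*(n^3 - 4*n^2) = (n - 5)*(n - 4)*(n^2) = n*(n - 5)*(n - 4)*(n)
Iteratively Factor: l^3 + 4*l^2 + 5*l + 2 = (l + 1)*(l^2 + 3*l + 2) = (l + 1)^2*(l + 2)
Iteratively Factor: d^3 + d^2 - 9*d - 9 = (d - 3)*(d^2 + 4*d + 3) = (d - 3)*(d + 1)*(d + 3)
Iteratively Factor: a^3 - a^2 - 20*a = (a)*(a^2 - a - 20) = a*(a + 4)*(a - 5)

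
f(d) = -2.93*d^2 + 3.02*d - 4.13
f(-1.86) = -19.88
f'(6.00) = -32.14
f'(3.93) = -20.01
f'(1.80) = -7.53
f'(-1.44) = 11.46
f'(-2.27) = 16.32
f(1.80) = -8.19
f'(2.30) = -10.46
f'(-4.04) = 26.69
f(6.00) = -91.49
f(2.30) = -12.68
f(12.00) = -389.81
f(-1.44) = -14.55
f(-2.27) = -26.08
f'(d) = 3.02 - 5.86*d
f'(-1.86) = 13.92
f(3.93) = -37.51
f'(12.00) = -67.30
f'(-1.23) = 10.23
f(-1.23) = -12.28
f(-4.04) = -64.15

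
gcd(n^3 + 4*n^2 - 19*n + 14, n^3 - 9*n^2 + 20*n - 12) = n^2 - 3*n + 2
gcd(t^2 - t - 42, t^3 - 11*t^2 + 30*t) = 1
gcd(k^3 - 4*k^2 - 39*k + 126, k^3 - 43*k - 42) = k^2 - k - 42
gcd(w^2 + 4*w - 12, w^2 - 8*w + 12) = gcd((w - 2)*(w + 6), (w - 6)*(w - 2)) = w - 2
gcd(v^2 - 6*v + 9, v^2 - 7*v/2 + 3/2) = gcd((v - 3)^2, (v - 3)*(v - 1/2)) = v - 3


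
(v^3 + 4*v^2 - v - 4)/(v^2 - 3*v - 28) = (v^2 - 1)/(v - 7)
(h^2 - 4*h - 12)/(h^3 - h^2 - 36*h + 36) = (h + 2)/(h^2 + 5*h - 6)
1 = 1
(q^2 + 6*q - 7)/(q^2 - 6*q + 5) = (q + 7)/(q - 5)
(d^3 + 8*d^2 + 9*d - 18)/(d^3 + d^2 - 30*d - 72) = (d^2 + 5*d - 6)/(d^2 - 2*d - 24)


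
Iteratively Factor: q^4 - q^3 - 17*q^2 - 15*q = (q + 1)*(q^3 - 2*q^2 - 15*q) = (q - 5)*(q + 1)*(q^2 + 3*q) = (q - 5)*(q + 1)*(q + 3)*(q)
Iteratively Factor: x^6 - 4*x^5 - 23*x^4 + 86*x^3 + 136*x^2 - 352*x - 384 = (x - 3)*(x^5 - x^4 - 26*x^3 + 8*x^2 + 160*x + 128) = (x - 3)*(x + 1)*(x^4 - 2*x^3 - 24*x^2 + 32*x + 128) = (x - 4)*(x - 3)*(x + 1)*(x^3 + 2*x^2 - 16*x - 32) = (x - 4)*(x - 3)*(x + 1)*(x + 4)*(x^2 - 2*x - 8) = (x - 4)*(x - 3)*(x + 1)*(x + 2)*(x + 4)*(x - 4)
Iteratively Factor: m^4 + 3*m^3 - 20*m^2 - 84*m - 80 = (m + 2)*(m^3 + m^2 - 22*m - 40) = (m + 2)*(m + 4)*(m^2 - 3*m - 10) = (m + 2)^2*(m + 4)*(m - 5)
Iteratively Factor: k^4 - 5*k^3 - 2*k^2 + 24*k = (k - 4)*(k^3 - k^2 - 6*k) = (k - 4)*(k - 3)*(k^2 + 2*k) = k*(k - 4)*(k - 3)*(k + 2)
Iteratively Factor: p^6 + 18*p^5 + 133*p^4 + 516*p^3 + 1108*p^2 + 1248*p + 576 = (p + 3)*(p^5 + 15*p^4 + 88*p^3 + 252*p^2 + 352*p + 192) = (p + 2)*(p + 3)*(p^4 + 13*p^3 + 62*p^2 + 128*p + 96) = (p + 2)*(p + 3)*(p + 4)*(p^3 + 9*p^2 + 26*p + 24) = (p + 2)^2*(p + 3)*(p + 4)*(p^2 + 7*p + 12) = (p + 2)^2*(p + 3)*(p + 4)^2*(p + 3)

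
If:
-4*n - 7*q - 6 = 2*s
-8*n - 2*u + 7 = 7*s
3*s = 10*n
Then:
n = 21/94 - 3*u/47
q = 32*u/329 - 394/329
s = 35/47 - 10*u/47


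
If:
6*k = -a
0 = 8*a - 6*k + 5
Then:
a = -5/9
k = 5/54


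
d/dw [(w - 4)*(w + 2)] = 2*w - 2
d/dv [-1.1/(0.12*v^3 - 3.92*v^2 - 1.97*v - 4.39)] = (0.396*v^2 - 8.624*v - 2.167)/(-0.12*v^3 + 3.92*v^2 + 1.97*v + 4.39)^2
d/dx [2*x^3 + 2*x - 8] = 6*x^2 + 2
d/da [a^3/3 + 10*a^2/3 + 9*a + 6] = a^2 + 20*a/3 + 9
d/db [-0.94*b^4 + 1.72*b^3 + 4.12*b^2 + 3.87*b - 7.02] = -3.76*b^3 + 5.16*b^2 + 8.24*b + 3.87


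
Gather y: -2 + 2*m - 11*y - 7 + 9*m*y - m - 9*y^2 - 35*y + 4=m - 9*y^2 + y*(9*m - 46) - 5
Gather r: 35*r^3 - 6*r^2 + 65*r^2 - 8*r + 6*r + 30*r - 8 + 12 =35*r^3 + 59*r^2 + 28*r + 4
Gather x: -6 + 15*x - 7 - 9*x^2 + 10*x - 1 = -9*x^2 + 25*x - 14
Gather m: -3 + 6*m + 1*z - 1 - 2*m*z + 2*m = m*(8 - 2*z) + z - 4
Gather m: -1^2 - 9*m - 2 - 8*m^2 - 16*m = -8*m^2 - 25*m - 3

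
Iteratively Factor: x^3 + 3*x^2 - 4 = (x - 1)*(x^2 + 4*x + 4) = (x - 1)*(x + 2)*(x + 2)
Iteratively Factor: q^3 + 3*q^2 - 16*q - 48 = (q + 4)*(q^2 - q - 12) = (q + 3)*(q + 4)*(q - 4)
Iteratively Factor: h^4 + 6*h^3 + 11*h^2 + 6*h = (h + 2)*(h^3 + 4*h^2 + 3*h) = (h + 2)*(h + 3)*(h^2 + h) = h*(h + 2)*(h + 3)*(h + 1)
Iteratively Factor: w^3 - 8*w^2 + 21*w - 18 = (w - 3)*(w^2 - 5*w + 6) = (w - 3)^2*(w - 2)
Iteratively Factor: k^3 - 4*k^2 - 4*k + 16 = (k - 4)*(k^2 - 4) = (k - 4)*(k - 2)*(k + 2)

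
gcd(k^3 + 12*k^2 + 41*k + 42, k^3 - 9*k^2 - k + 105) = k + 3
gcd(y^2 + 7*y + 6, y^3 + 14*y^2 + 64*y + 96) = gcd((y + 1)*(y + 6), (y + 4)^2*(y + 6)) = y + 6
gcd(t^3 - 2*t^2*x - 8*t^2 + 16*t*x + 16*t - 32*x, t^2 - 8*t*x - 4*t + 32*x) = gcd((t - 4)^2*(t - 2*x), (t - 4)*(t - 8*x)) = t - 4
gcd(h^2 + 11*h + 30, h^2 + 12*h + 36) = h + 6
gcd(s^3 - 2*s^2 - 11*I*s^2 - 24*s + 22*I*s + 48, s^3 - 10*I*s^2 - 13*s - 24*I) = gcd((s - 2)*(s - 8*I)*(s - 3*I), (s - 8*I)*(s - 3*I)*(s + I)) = s^2 - 11*I*s - 24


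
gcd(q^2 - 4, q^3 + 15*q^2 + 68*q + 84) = q + 2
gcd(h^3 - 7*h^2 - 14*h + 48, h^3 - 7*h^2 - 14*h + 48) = h^3 - 7*h^2 - 14*h + 48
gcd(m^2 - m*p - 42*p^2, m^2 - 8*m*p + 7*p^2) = -m + 7*p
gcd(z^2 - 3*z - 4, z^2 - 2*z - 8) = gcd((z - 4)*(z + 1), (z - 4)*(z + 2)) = z - 4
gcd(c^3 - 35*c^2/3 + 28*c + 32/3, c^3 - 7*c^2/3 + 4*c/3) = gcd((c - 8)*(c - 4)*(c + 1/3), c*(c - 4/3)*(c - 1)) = 1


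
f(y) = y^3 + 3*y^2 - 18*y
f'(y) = 3*y^2 + 6*y - 18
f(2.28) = -13.59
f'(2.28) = 11.28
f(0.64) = -10.03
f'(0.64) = -12.93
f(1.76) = -16.94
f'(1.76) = 1.85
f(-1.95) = 39.09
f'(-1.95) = -18.29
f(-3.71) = 57.01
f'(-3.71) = 1.03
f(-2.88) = 52.84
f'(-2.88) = -10.40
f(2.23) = -14.13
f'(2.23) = 10.30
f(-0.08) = 1.46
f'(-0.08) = -18.46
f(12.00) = 1944.00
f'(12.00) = 486.00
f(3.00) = 0.00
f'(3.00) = 27.00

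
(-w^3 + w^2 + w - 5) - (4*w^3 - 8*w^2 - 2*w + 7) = -5*w^3 + 9*w^2 + 3*w - 12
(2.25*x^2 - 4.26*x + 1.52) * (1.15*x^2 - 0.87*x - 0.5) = 2.5875*x^4 - 6.8565*x^3 + 4.3292*x^2 + 0.8076*x - 0.76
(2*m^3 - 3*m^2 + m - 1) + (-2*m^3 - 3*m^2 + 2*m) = -6*m^2 + 3*m - 1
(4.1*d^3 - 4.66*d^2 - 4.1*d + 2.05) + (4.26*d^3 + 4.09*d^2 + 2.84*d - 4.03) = 8.36*d^3 - 0.57*d^2 - 1.26*d - 1.98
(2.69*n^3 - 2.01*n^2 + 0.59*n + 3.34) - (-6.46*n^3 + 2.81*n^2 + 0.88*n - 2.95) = 9.15*n^3 - 4.82*n^2 - 0.29*n + 6.29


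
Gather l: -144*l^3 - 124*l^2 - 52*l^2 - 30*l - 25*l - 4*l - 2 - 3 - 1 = -144*l^3 - 176*l^2 - 59*l - 6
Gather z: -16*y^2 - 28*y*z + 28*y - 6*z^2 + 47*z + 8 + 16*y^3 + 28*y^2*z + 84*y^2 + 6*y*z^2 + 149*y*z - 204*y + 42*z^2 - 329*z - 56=16*y^3 + 68*y^2 - 176*y + z^2*(6*y + 36) + z*(28*y^2 + 121*y - 282) - 48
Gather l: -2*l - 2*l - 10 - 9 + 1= -4*l - 18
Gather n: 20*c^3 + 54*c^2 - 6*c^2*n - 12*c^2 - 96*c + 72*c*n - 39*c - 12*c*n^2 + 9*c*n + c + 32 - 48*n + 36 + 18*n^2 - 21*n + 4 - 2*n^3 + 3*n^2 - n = 20*c^3 + 42*c^2 - 134*c - 2*n^3 + n^2*(21 - 12*c) + n*(-6*c^2 + 81*c - 70) + 72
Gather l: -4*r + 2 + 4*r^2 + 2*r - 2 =4*r^2 - 2*r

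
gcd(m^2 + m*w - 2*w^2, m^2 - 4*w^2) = m + 2*w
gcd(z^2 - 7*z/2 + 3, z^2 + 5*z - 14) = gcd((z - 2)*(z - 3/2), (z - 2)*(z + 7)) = z - 2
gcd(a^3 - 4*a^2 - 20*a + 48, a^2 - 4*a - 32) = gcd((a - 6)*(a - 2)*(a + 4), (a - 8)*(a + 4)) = a + 4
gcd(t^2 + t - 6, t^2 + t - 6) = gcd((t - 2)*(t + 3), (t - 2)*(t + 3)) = t^2 + t - 6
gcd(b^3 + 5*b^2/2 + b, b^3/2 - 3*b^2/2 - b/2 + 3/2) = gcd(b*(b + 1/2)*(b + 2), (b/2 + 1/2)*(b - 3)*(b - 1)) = 1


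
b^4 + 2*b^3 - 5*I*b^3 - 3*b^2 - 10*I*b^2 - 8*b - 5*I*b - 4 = (b + 1)^2*(b - 4*I)*(b - I)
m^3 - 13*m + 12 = (m - 3)*(m - 1)*(m + 4)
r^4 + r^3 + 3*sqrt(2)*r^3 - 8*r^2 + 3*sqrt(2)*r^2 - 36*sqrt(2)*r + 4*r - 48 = (r - 3)*(r + 4)*(r + sqrt(2))*(r + 2*sqrt(2))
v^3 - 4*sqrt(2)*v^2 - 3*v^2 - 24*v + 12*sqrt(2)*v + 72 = (v - 3)*(v - 6*sqrt(2))*(v + 2*sqrt(2))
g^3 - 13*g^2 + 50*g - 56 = (g - 7)*(g - 4)*(g - 2)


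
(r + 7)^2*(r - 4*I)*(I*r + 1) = I*r^4 + 5*r^3 + 14*I*r^3 + 70*r^2 + 45*I*r^2 + 245*r - 56*I*r - 196*I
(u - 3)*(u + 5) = u^2 + 2*u - 15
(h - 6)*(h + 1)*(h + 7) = h^3 + 2*h^2 - 41*h - 42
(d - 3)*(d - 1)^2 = d^3 - 5*d^2 + 7*d - 3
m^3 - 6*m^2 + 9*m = m*(m - 3)^2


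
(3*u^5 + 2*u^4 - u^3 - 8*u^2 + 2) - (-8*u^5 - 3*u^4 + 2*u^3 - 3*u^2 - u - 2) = 11*u^5 + 5*u^4 - 3*u^3 - 5*u^2 + u + 4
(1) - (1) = 0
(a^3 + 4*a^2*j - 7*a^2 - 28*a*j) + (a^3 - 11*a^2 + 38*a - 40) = 2*a^3 + 4*a^2*j - 18*a^2 - 28*a*j + 38*a - 40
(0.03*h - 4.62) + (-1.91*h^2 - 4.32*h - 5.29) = -1.91*h^2 - 4.29*h - 9.91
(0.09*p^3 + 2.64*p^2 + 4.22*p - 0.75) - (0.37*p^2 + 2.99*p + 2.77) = 0.09*p^3 + 2.27*p^2 + 1.23*p - 3.52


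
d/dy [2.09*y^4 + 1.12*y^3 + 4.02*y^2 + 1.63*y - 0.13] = 8.36*y^3 + 3.36*y^2 + 8.04*y + 1.63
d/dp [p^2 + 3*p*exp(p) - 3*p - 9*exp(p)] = 3*p*exp(p) + 2*p - 6*exp(p) - 3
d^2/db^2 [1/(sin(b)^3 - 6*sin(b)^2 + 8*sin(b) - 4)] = (-9*sin(b)^6 + 66*sin(b)^5 - 148*sin(b)^4 + 12*sin(b)^3 + 296*sin(b)^2 - 296*sin(b) + 80)/(sin(b)^3 - 6*sin(b)^2 + 8*sin(b) - 4)^3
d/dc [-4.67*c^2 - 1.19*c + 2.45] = -9.34*c - 1.19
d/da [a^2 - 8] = 2*a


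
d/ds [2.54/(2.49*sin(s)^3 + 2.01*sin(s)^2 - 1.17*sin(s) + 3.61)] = (-18.9738*sin(s)^2 - 10.2108*sin(s) + 2.9718)*cos(s)/(2.49*sin(s)^3 + 2.01*sin(s)^2 - 1.17*sin(s) + 3.61)^2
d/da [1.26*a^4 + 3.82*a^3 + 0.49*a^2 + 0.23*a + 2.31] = 5.04*a^3 + 11.46*a^2 + 0.98*a + 0.23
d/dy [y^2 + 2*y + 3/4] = 2*y + 2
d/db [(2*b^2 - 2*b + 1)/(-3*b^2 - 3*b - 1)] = (-12*b^2 + 2*b + 5)/(9*b^4 + 18*b^3 + 15*b^2 + 6*b + 1)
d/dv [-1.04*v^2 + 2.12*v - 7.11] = 2.12 - 2.08*v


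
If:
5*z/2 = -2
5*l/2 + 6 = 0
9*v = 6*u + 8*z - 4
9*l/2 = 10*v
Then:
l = -12/5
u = 17/150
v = -27/25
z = -4/5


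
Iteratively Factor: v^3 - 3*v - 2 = (v + 1)*(v^2 - v - 2) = (v - 2)*(v + 1)*(v + 1)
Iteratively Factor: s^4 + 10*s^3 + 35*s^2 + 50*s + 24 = (s + 2)*(s^3 + 8*s^2 + 19*s + 12) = (s + 2)*(s + 3)*(s^2 + 5*s + 4) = (s + 2)*(s + 3)*(s + 4)*(s + 1)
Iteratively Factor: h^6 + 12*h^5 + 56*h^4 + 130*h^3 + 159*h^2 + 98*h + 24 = (h + 1)*(h^5 + 11*h^4 + 45*h^3 + 85*h^2 + 74*h + 24) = (h + 1)*(h + 3)*(h^4 + 8*h^3 + 21*h^2 + 22*h + 8) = (h + 1)^2*(h + 3)*(h^3 + 7*h^2 + 14*h + 8) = (h + 1)^2*(h + 3)*(h + 4)*(h^2 + 3*h + 2) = (h + 1)^3*(h + 3)*(h + 4)*(h + 2)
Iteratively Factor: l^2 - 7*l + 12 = (l - 4)*(l - 3)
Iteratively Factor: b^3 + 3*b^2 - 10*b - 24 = (b - 3)*(b^2 + 6*b + 8) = (b - 3)*(b + 2)*(b + 4)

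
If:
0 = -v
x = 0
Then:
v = 0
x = 0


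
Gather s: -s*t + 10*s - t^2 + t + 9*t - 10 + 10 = s*(10 - t) - t^2 + 10*t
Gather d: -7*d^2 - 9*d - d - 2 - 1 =-7*d^2 - 10*d - 3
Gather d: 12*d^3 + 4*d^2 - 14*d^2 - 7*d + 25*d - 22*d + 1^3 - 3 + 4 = 12*d^3 - 10*d^2 - 4*d + 2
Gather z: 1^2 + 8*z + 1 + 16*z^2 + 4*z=16*z^2 + 12*z + 2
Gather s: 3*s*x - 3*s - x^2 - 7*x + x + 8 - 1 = s*(3*x - 3) - x^2 - 6*x + 7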